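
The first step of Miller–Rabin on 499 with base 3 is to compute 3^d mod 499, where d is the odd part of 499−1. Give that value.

499 − 1 = 498 = 2^1 · 249, so d = 249.
3^1 ≡ 3 (mod 499)
3^2 ≡ 3^2 = 9 ≡ 9 (mod 499)
3^4 ≡ 9^2 = 81 ≡ 81 (mod 499)
3^8 ≡ 81^2 = 6561 ≡ 74 (mod 499)
3^16 ≡ 74^2 = 5476 ≡ 486 (mod 499)
3^32 ≡ 486^2 = 236196 ≡ 169 (mod 499)
3^64 ≡ 169^2 = 28561 ≡ 118 (mod 499)
3^128 ≡ 118^2 = 13924 ≡ 451 (mod 499)
249 = 128 + 64 + 32 + 16 + 8 + 1 in binary powers of 2.
So 3^249 ≡ 451 · 118 · 169 · 486 · 74 · 3 ≡ 498 (mod 499).
Since 3^d ≡ 498 (mod 499), base 3 does not prove 499 composite.

498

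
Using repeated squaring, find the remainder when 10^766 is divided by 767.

81

10^1 ≡ 10 (mod 767)
10^2 ≡ 10^2 = 100 ≡ 100 (mod 767)
10^4 ≡ 100^2 = 10000 ≡ 29 (mod 767)
10^8 ≡ 29^2 = 841 ≡ 74 (mod 767)
10^16 ≡ 74^2 = 5476 ≡ 107 (mod 767)
10^32 ≡ 107^2 = 11449 ≡ 711 (mod 767)
10^64 ≡ 711^2 = 505521 ≡ 68 (mod 767)
10^128 ≡ 68^2 = 4624 ≡ 22 (mod 767)
10^256 ≡ 22^2 = 484 ≡ 484 (mod 767)
10^512 ≡ 484^2 = 234256 ≡ 321 (mod 767)
766 = 512 + 128 + 64 + 32 + 16 + 8 + 4 + 2 in binary powers of 2.
So 10^766 ≡ 321 · 22 · 68 · 711 · 107 · 74 · 29 · 100 ≡ 81 (mod 767).
Since 81 ≠ 1, base 10 is a Fermat witness: 767 is composite.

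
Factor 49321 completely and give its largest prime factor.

43

49321 = 31 · 1591
1591 = 37 · 43
43 is prime.
So 49321 = 31 · 37 · 43; the largest prime factor is 43.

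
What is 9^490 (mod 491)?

9^1 ≡ 9 (mod 491)
9^2 ≡ 9^2 = 81 ≡ 81 (mod 491)
9^4 ≡ 81^2 = 6561 ≡ 178 (mod 491)
9^8 ≡ 178^2 = 31684 ≡ 260 (mod 491)
9^16 ≡ 260^2 = 67600 ≡ 333 (mod 491)
9^32 ≡ 333^2 = 110889 ≡ 414 (mod 491)
9^64 ≡ 414^2 = 171396 ≡ 37 (mod 491)
9^128 ≡ 37^2 = 1369 ≡ 387 (mod 491)
9^256 ≡ 387^2 = 149769 ≡ 14 (mod 491)
490 = 256 + 128 + 64 + 32 + 8 + 2 in binary powers of 2.
So 9^490 ≡ 14 · 387 · 37 · 414 · 260 · 81 ≡ 1 (mod 491).
Since the result is 1, base 9 gives no evidence that 491 is composite.

1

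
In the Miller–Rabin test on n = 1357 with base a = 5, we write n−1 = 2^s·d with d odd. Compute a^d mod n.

1357 − 1 = 1356 = 2^2 · 339, so d = 339.
5^1 ≡ 5 (mod 1357)
5^2 ≡ 5^2 = 25 ≡ 25 (mod 1357)
5^4 ≡ 25^2 = 625 ≡ 625 (mod 1357)
5^8 ≡ 625^2 = 390625 ≡ 1166 (mod 1357)
5^16 ≡ 1166^2 = 1359556 ≡ 1199 (mod 1357)
5^32 ≡ 1199^2 = 1437601 ≡ 538 (mod 1357)
5^64 ≡ 538^2 = 289444 ≡ 403 (mod 1357)
5^128 ≡ 403^2 = 162409 ≡ 926 (mod 1357)
5^256 ≡ 926^2 = 857476 ≡ 1209 (mod 1357)
339 = 256 + 64 + 16 + 2 + 1 in binary powers of 2.
So 5^339 ≡ 1209 · 403 · 1199 · 25 · 5 ≡ 724 (mod 1357).
Squaring chain: 724 → 374; never reaches −1, so base 5 is a Miller–Rabin witness that 1357 is composite.

724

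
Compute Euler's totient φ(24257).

Factor: 24257 = 127 · 191.
φ(24257) = (127−1) · (191−1) = 126 · 190 = 23940.

23940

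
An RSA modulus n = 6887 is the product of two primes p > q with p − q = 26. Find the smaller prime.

71

Since p = q + 26, we have 6887 = q(q + 26), so q² + 26q − 6887 = 0.
Discriminant: 26² + 4·6887 = 676 + 27548 = 28224; √28224 = 168.
q = (−26 + 168)/2 = 71, and p = q + 26 = 97.
Check: 71 · 97 = 6887.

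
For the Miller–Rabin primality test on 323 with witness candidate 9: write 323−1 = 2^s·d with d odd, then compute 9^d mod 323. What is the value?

264

323 − 1 = 322 = 2^1 · 161, so d = 161.
9^1 ≡ 9 (mod 323)
9^2 ≡ 9^2 = 81 ≡ 81 (mod 323)
9^4 ≡ 81^2 = 6561 ≡ 101 (mod 323)
9^8 ≡ 101^2 = 10201 ≡ 188 (mod 323)
9^16 ≡ 188^2 = 35344 ≡ 137 (mod 323)
9^32 ≡ 137^2 = 18769 ≡ 35 (mod 323)
9^64 ≡ 35^2 = 1225 ≡ 256 (mod 323)
9^128 ≡ 256^2 = 65536 ≡ 290 (mod 323)
161 = 128 + 32 + 1 in binary powers of 2.
So 9^161 ≡ 290 · 35 · 9 ≡ 264 (mod 323).
Squaring chain: 264; never reaches −1, so base 9 is a Miller–Rabin witness that 323 is composite.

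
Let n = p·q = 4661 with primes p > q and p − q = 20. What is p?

79

Since p = q + 20, we have 4661 = q(q + 20), so q² + 20q − 4661 = 0.
Discriminant: 20² + 4·4661 = 400 + 18644 = 19044; √19044 = 138.
q = (−20 + 138)/2 = 59, and p = q + 20 = 79.
Check: 59 · 79 = 4661.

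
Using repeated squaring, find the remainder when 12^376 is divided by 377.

12^1 ≡ 12 (mod 377)
12^2 ≡ 12^2 = 144 ≡ 144 (mod 377)
12^4 ≡ 144^2 = 20736 ≡ 1 (mod 377)
12^8 ≡ 1^2 = 1 ≡ 1 (mod 377)
12^16 ≡ 1^2 = 1 ≡ 1 (mod 377)
12^32 ≡ 1^2 = 1 ≡ 1 (mod 377)
12^64 ≡ 1^2 = 1 ≡ 1 (mod 377)
12^128 ≡ 1^2 = 1 ≡ 1 (mod 377)
12^256 ≡ 1^2 = 1 ≡ 1 (mod 377)
376 = 256 + 64 + 32 + 16 + 8 in binary powers of 2.
So 12^376 ≡ 1 · 1 · 1 · 1 · 1 ≡ 1 (mod 377).
Since the result is 1, base 12 gives no evidence that 377 is composite.

1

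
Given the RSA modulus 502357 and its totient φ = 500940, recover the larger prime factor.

727

φ(n) = (p−1)(q−1) = n − (p+q) + 1, so p + q = 502357 − 500940 + 1 = 1418.
p and q are the roots of t² − 1418t + 502357 = 0.
Discriminant: 1418² − 4·502357 = 2010724 − 2009428 = 1296; √1296 = 36.
q = (1418 − 36)/2 = 691, p = (1418 + 36)/2 = 727.
Check: 691 · 727 = 502357.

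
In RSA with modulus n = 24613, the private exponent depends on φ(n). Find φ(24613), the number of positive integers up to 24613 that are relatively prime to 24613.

Factor: 24613 = 151 · 163.
φ(24613) = (151−1) · (163−1) = 150 · 162 = 24300.

24300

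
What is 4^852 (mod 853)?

4^1 ≡ 4 (mod 853)
4^2 ≡ 4^2 = 16 ≡ 16 (mod 853)
4^4 ≡ 16^2 = 256 ≡ 256 (mod 853)
4^8 ≡ 256^2 = 65536 ≡ 708 (mod 853)
4^16 ≡ 708^2 = 501264 ≡ 553 (mod 853)
4^32 ≡ 553^2 = 305809 ≡ 435 (mod 853)
4^64 ≡ 435^2 = 189225 ≡ 712 (mod 853)
4^128 ≡ 712^2 = 506944 ≡ 262 (mod 853)
4^256 ≡ 262^2 = 68644 ≡ 404 (mod 853)
4^512 ≡ 404^2 = 163216 ≡ 293 (mod 853)
852 = 512 + 256 + 64 + 16 + 4 in binary powers of 2.
So 4^852 ≡ 293 · 404 · 712 · 553 · 256 ≡ 1 (mod 853).
Since the result is 1, base 4 gives no evidence that 853 is composite.

1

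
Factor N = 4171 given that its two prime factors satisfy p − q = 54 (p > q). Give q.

43

Since p = q + 54, we have 4171 = q(q + 54), so q² + 54q − 4171 = 0.
Discriminant: 54² + 4·4171 = 2916 + 16684 = 19600; √19600 = 140.
q = (−54 + 140)/2 = 43, and p = q + 54 = 97.
Check: 43 · 97 = 4171.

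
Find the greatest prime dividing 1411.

1411 = 17 · 83
83 is prime.
So 1411 = 17 · 83; the largest prime factor is 83.

83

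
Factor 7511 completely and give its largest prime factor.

37

7511 = 7 · 1073
1073 = 29 · 37
37 is prime.
So 7511 = 7 · 29 · 37; the largest prime factor is 37.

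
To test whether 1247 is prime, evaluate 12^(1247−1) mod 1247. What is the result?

608

12^1 ≡ 12 (mod 1247)
12^2 ≡ 12^2 = 144 ≡ 144 (mod 1247)
12^4 ≡ 144^2 = 20736 ≡ 784 (mod 1247)
12^8 ≡ 784^2 = 614656 ≡ 1132 (mod 1247)
12^16 ≡ 1132^2 = 1281424 ≡ 755 (mod 1247)
12^32 ≡ 755^2 = 570025 ≡ 146 (mod 1247)
12^64 ≡ 146^2 = 21316 ≡ 117 (mod 1247)
12^128 ≡ 117^2 = 13689 ≡ 1219 (mod 1247)
12^256 ≡ 1219^2 = 1485961 ≡ 784 (mod 1247)
12^512 ≡ 784^2 = 614656 ≡ 1132 (mod 1247)
12^1024 ≡ 1132^2 = 1281424 ≡ 755 (mod 1247)
1246 = 1024 + 128 + 64 + 16 + 8 + 4 + 2 in binary powers of 2.
So 12^1246 ≡ 755 · 1219 · 117 · 755 · 1132 · 784 · 144 ≡ 608 (mod 1247).
Since 608 ≠ 1, base 12 is a Fermat witness: 1247 is composite.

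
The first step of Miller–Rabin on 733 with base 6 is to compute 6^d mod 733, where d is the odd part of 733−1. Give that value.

733 − 1 = 732 = 2^2 · 183, so d = 183.
6^1 ≡ 6 (mod 733)
6^2 ≡ 6^2 = 36 ≡ 36 (mod 733)
6^4 ≡ 36^2 = 1296 ≡ 563 (mod 733)
6^8 ≡ 563^2 = 316969 ≡ 313 (mod 733)
6^16 ≡ 313^2 = 97969 ≡ 480 (mod 733)
6^32 ≡ 480^2 = 230400 ≡ 238 (mod 733)
6^64 ≡ 238^2 = 56644 ≡ 203 (mod 733)
6^128 ≡ 203^2 = 41209 ≡ 161 (mod 733)
183 = 128 + 32 + 16 + 4 + 2 + 1 in binary powers of 2.
So 6^183 ≡ 161 · 238 · 480 · 563 · 36 · 6 ≡ 380 (mod 733).
Squaring chain: 380 → 732; reaches −1, so base 6 does not prove 733 composite.

380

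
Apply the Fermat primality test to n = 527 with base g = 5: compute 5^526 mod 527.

5^1 ≡ 5 (mod 527)
5^2 ≡ 5^2 = 25 ≡ 25 (mod 527)
5^4 ≡ 25^2 = 625 ≡ 98 (mod 527)
5^8 ≡ 98^2 = 9604 ≡ 118 (mod 527)
5^16 ≡ 118^2 = 13924 ≡ 222 (mod 527)
5^32 ≡ 222^2 = 49284 ≡ 273 (mod 527)
5^64 ≡ 273^2 = 74529 ≡ 222 (mod 527)
5^128 ≡ 222^2 = 49284 ≡ 273 (mod 527)
5^256 ≡ 273^2 = 74529 ≡ 222 (mod 527)
5^512 ≡ 222^2 = 49284 ≡ 273 (mod 527)
526 = 512 + 8 + 4 + 2 in binary powers of 2.
So 5^526 ≡ 273 · 118 · 98 · 25 ≡ 253 (mod 527).
Since 253 ≠ 1, base 5 is a Fermat witness: 527 is composite.

253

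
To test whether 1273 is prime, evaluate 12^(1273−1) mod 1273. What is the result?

12^1 ≡ 12 (mod 1273)
12^2 ≡ 12^2 = 144 ≡ 144 (mod 1273)
12^4 ≡ 144^2 = 20736 ≡ 368 (mod 1273)
12^8 ≡ 368^2 = 135424 ≡ 486 (mod 1273)
12^16 ≡ 486^2 = 236196 ≡ 691 (mod 1273)
12^32 ≡ 691^2 = 477481 ≡ 106 (mod 1273)
12^64 ≡ 106^2 = 11236 ≡ 1052 (mod 1273)
12^128 ≡ 1052^2 = 1106704 ≡ 467 (mod 1273)
12^256 ≡ 467^2 = 218089 ≡ 406 (mod 1273)
12^512 ≡ 406^2 = 164836 ≡ 619 (mod 1273)
12^1024 ≡ 619^2 = 383161 ≡ 1261 (mod 1273)
1272 = 1024 + 128 + 64 + 32 + 16 + 8 in binary powers of 2.
So 12^1272 ≡ 1261 · 467 · 1052 · 106 · 691 · 486 ≡ 210 (mod 1273).
Since 210 ≠ 1, base 12 is a Fermat witness: 1273 is composite.

210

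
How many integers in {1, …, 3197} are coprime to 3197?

3036

Factor: 3197 = 23 · 139.
φ(3197) = (23−1) · (139−1) = 22 · 138 = 3036.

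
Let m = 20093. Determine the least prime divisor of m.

20093 is odd.
Digit sum 14, not divisible by 3.
Ends in 3: not divisible by 5.
7: 20093 = 7·2870 + 3
11: 20093 = 11·1826 + 7
13: 20093 = 13·1545 + 8
17: 20093 = 17·1181 + 16
19: 20093 = 19·1057 + 10
23: 20093 = 23·873 + 14
29: 20093 = 29·692 + 25
31: 20093 = 31·648 + 5
37: 20093 = 37·543 + 2
41: 20093 = 41·490 + 3
43: 20093 = 43·467 + 12
47: 20093 = 47·427 + 24
53: 20093 = 53·379 + 6
59: 20093 = 59·340 + 33
61: 20093 = 61·329 + 24
67: 20093 = 67·299 + 60
71: 20093 = 71·283

71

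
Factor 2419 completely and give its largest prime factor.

59

2419 = 41 · 59
59 is prime.
So 2419 = 41 · 59; the largest prime factor is 59.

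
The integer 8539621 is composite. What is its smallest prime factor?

83

8539621 is odd.
Digit sum 34, not divisible by 3.
Ends in 1: not divisible by 5.
7: 8539621 = 7·1219945 + 6
11: 8539621 = 11·776329 + 2
13: 8539621 = 13·656893 + 12
17: 8539621 = 17·502330 + 11
19: 8539621 = 19·449453 + 14
23: 8539621 = 23·371287 + 20
29: 8539621 = 29·294469 + 20
31: 8539621 = 31·275471 + 20
37: 8539621 = 37·230800 + 21
41: 8539621 = 41·208283 + 18
43: 8539621 = 43·198595 + 36
47: 8539621 = 47·181694 + 3
53: 8539621 = 53·161124 + 49
59: 8539621 = 59·144739 + 20
61: 8539621 = 61·139993 + 48
67: 8539621 = 67·127457 + 2
71: 8539621 = 71·120276 + 25
73: 8539621 = 73·116981 + 8
79: 8539621 = 79·108096 + 37
83: 8539621 = 83·102887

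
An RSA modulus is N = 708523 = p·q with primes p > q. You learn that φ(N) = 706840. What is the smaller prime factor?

φ(n) = (p−1)(q−1) = n − (p+q) + 1, so p + q = 708523 − 706840 + 1 = 1684.
p and q are the roots of t² − 1684t + 708523 = 0.
Discriminant: 1684² − 4·708523 = 2835856 − 2834092 = 1764; √1764 = 42.
q = (1684 − 42)/2 = 821, p = (1684 + 42)/2 = 863.
Check: 821 · 863 = 708523.

821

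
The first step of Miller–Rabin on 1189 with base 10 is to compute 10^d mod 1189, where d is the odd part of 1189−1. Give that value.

1189 − 1 = 1188 = 2^2 · 297, so d = 297.
10^1 ≡ 10 (mod 1189)
10^2 ≡ 10^2 = 100 ≡ 100 (mod 1189)
10^4 ≡ 100^2 = 10000 ≡ 488 (mod 1189)
10^8 ≡ 488^2 = 238144 ≡ 344 (mod 1189)
10^16 ≡ 344^2 = 118336 ≡ 625 (mod 1189)
10^32 ≡ 625^2 = 390625 ≡ 633 (mod 1189)
10^64 ≡ 633^2 = 400689 ≡ 1185 (mod 1189)
10^128 ≡ 1185^2 = 1404225 ≡ 16 (mod 1189)
10^256 ≡ 16^2 = 256 ≡ 256 (mod 1189)
297 = 256 + 32 + 8 + 1 in binary powers of 2.
So 10^297 ≡ 256 · 633 · 344 · 10 ≡ 305 (mod 1189).
Squaring chain: 305 → 283; never reaches −1, so base 10 is a Miller–Rabin witness that 1189 is composite.

305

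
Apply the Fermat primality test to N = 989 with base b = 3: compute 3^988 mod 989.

685

3^1 ≡ 3 (mod 989)
3^2 ≡ 3^2 = 9 ≡ 9 (mod 989)
3^4 ≡ 9^2 = 81 ≡ 81 (mod 989)
3^8 ≡ 81^2 = 6561 ≡ 627 (mod 989)
3^16 ≡ 627^2 = 393129 ≡ 496 (mod 989)
3^32 ≡ 496^2 = 246016 ≡ 744 (mod 989)
3^64 ≡ 744^2 = 553536 ≡ 685 (mod 989)
3^128 ≡ 685^2 = 469225 ≡ 439 (mod 989)
3^256 ≡ 439^2 = 192721 ≡ 855 (mod 989)
3^512 ≡ 855^2 = 731025 ≡ 154 (mod 989)
988 = 512 + 256 + 128 + 64 + 16 + 8 + 4 in binary powers of 2.
So 3^988 ≡ 154 · 855 · 439 · 685 · 496 · 627 · 81 ≡ 685 (mod 989).
Since 685 ≠ 1, base 3 is a Fermat witness: 989 is composite.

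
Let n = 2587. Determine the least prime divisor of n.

2587 is odd.
Digit sum 22, not divisible by 3.
Ends in 7: not divisible by 5.
7: 2587 = 7·369 + 4
11: 2587 = 11·235 + 2
13: 2587 = 13·199

13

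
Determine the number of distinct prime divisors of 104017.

3

104017 = 41 · 2537
2537 = 43 · 59
104017 = 41 · 43 · 59, which has 3 distinct prime factors.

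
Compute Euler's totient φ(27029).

26700

Factor: 27029 = 151 · 179.
φ(27029) = (151−1) · (179−1) = 150 · 178 = 26700.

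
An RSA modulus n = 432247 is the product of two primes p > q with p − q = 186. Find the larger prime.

757

Since p = q + 186, we have 432247 = q(q + 186), so q² + 186q − 432247 = 0.
Discriminant: 186² + 4·432247 = 34596 + 1728988 = 1763584; √1763584 = 1328.
q = (−186 + 1328)/2 = 571, and p = q + 186 = 757.
Check: 571 · 757 = 432247.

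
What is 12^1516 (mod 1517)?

127

12^1 ≡ 12 (mod 1517)
12^2 ≡ 12^2 = 144 ≡ 144 (mod 1517)
12^4 ≡ 144^2 = 20736 ≡ 1015 (mod 1517)
12^8 ≡ 1015^2 = 1030225 ≡ 182 (mod 1517)
12^16 ≡ 182^2 = 33124 ≡ 1267 (mod 1517)
12^32 ≡ 1267^2 = 1605289 ≡ 303 (mod 1517)
12^64 ≡ 303^2 = 91809 ≡ 789 (mod 1517)
12^128 ≡ 789^2 = 622521 ≡ 551 (mod 1517)
12^256 ≡ 551^2 = 303601 ≡ 201 (mod 1517)
12^512 ≡ 201^2 = 40401 ≡ 959 (mod 1517)
12^1024 ≡ 959^2 = 919681 ≡ 379 (mod 1517)
1516 = 1024 + 256 + 128 + 64 + 32 + 8 + 4 in binary powers of 2.
So 12^1516 ≡ 379 · 201 · 551 · 789 · 303 · 182 · 1015 ≡ 127 (mod 1517).
Since 127 ≠ 1, base 12 is a Fermat witness: 1517 is composite.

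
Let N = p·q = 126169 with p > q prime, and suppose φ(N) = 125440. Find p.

φ(n) = (p−1)(q−1) = n − (p+q) + 1, so p + q = 126169 − 125440 + 1 = 730.
p and q are the roots of t² − 730t + 126169 = 0.
Discriminant: 730² − 4·126169 = 532900 − 504676 = 28224; √28224 = 168.
q = (730 − 168)/2 = 281, p = (730 + 168)/2 = 449.
Check: 281 · 449 = 126169.

449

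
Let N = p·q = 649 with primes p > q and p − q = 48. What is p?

59

Since p = q + 48, we have 649 = q(q + 48), so q² + 48q − 649 = 0.
Discriminant: 48² + 4·649 = 2304 + 2596 = 4900; √4900 = 70.
q = (−48 + 70)/2 = 11, and p = q + 48 = 59.
Check: 11 · 59 = 649.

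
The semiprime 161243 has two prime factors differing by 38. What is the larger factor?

Since p = q + 38, we have 161243 = q(q + 38), so q² + 38q − 161243 = 0.
Discriminant: 38² + 4·161243 = 1444 + 644972 = 646416; √646416 = 804.
q = (−38 + 804)/2 = 383, and p = q + 38 = 421.
Check: 383 · 421 = 161243.

421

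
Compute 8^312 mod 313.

1

8^1 ≡ 8 (mod 313)
8^2 ≡ 8^2 = 64 ≡ 64 (mod 313)
8^4 ≡ 64^2 = 4096 ≡ 27 (mod 313)
8^8 ≡ 27^2 = 729 ≡ 103 (mod 313)
8^16 ≡ 103^2 = 10609 ≡ 280 (mod 313)
8^32 ≡ 280^2 = 78400 ≡ 150 (mod 313)
8^64 ≡ 150^2 = 22500 ≡ 277 (mod 313)
8^128 ≡ 277^2 = 76729 ≡ 44 (mod 313)
8^256 ≡ 44^2 = 1936 ≡ 58 (mod 313)
312 = 256 + 32 + 16 + 8 in binary powers of 2.
So 8^312 ≡ 58 · 150 · 280 · 103 ≡ 1 (mod 313).
Since the result is 1, base 8 gives no evidence that 313 is composite.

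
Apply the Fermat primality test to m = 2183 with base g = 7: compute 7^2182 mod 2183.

7^1 ≡ 7 (mod 2183)
7^2 ≡ 7^2 = 49 ≡ 49 (mod 2183)
7^4 ≡ 49^2 = 2401 ≡ 218 (mod 2183)
7^8 ≡ 218^2 = 47524 ≡ 1681 (mod 2183)
7^16 ≡ 1681^2 = 2825761 ≡ 959 (mod 2183)
7^32 ≡ 959^2 = 919681 ≡ 638 (mod 2183)
7^64 ≡ 638^2 = 407044 ≡ 1006 (mod 2183)
7^128 ≡ 1006^2 = 1012036 ≡ 1307 (mod 2183)
7^256 ≡ 1307^2 = 1708249 ≡ 1143 (mod 2183)
7^512 ≡ 1143^2 = 1306449 ≡ 1015 (mod 2183)
7^1024 ≡ 1015^2 = 1030225 ≡ 2032 (mod 2183)
7^2048 ≡ 2032^2 = 4129024 ≡ 971 (mod 2183)
2182 = 2048 + 128 + 4 + 2 in binary powers of 2.
So 7^2182 ≡ 971 · 1307 · 218 · 49 ≡ 847 (mod 2183).
Since 847 ≠ 1, base 7 is a Fermat witness: 2183 is composite.

847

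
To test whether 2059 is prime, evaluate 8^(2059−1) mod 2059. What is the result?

1971

8^1 ≡ 8 (mod 2059)
8^2 ≡ 8^2 = 64 ≡ 64 (mod 2059)
8^4 ≡ 64^2 = 4096 ≡ 2037 (mod 2059)
8^8 ≡ 2037^2 = 4149369 ≡ 484 (mod 2059)
8^16 ≡ 484^2 = 234256 ≡ 1589 (mod 2059)
8^32 ≡ 1589^2 = 2524921 ≡ 587 (mod 2059)
8^64 ≡ 587^2 = 344569 ≡ 716 (mod 2059)
8^128 ≡ 716^2 = 512656 ≡ 2024 (mod 2059)
8^256 ≡ 2024^2 = 4096576 ≡ 1225 (mod 2059)
8^512 ≡ 1225^2 = 1500625 ≡ 1673 (mod 2059)
8^1024 ≡ 1673^2 = 2798929 ≡ 748 (mod 2059)
8^2048 ≡ 748^2 = 559504 ≡ 1515 (mod 2059)
2058 = 2048 + 8 + 2 in binary powers of 2.
So 8^2058 ≡ 1515 · 484 · 64 ≡ 1971 (mod 2059).
Since 1971 ≠ 1, base 8 is a Fermat witness: 2059 is composite.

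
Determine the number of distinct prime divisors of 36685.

4

36685 = 5 · 7337
7337 = 11 · 667
667 = 23 · 29
36685 = 5 · 11 · 23 · 29, which has 4 distinct prime factors.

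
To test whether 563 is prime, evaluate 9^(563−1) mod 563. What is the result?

1

9^1 ≡ 9 (mod 563)
9^2 ≡ 9^2 = 81 ≡ 81 (mod 563)
9^4 ≡ 81^2 = 6561 ≡ 368 (mod 563)
9^8 ≡ 368^2 = 135424 ≡ 304 (mod 563)
9^16 ≡ 304^2 = 92416 ≡ 84 (mod 563)
9^32 ≡ 84^2 = 7056 ≡ 300 (mod 563)
9^64 ≡ 300^2 = 90000 ≡ 483 (mod 563)
9^128 ≡ 483^2 = 233289 ≡ 207 (mod 563)
9^256 ≡ 207^2 = 42849 ≡ 61 (mod 563)
9^512 ≡ 61^2 = 3721 ≡ 343 (mod 563)
562 = 512 + 32 + 16 + 2 in binary powers of 2.
So 9^562 ≡ 343 · 300 · 84 · 81 ≡ 1 (mod 563).
Since the result is 1, base 9 gives no evidence that 563 is composite.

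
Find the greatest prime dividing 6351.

6351 = 3 · 2117
2117 = 29 · 73
73 is prime.
So 6351 = 3 · 29 · 73; the largest prime factor is 73.

73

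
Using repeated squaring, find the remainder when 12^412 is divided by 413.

12^1 ≡ 12 (mod 413)
12^2 ≡ 12^2 = 144 ≡ 144 (mod 413)
12^4 ≡ 144^2 = 20736 ≡ 86 (mod 413)
12^8 ≡ 86^2 = 7396 ≡ 375 (mod 413)
12^16 ≡ 375^2 = 140625 ≡ 205 (mod 413)
12^32 ≡ 205^2 = 42025 ≡ 312 (mod 413)
12^64 ≡ 312^2 = 97344 ≡ 289 (mod 413)
12^128 ≡ 289^2 = 83521 ≡ 95 (mod 413)
12^256 ≡ 95^2 = 9025 ≡ 352 (mod 413)
412 = 256 + 128 + 16 + 8 + 4 in binary powers of 2.
So 12^412 ≡ 352 · 95 · 205 · 375 · 86 ≡ 289 (mod 413).
Since 289 ≠ 1, base 12 is a Fermat witness: 413 is composite.

289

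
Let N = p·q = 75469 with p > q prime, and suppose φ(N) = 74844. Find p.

463

φ(n) = (p−1)(q−1) = n − (p+q) + 1, so p + q = 75469 − 74844 + 1 = 626.
p and q are the roots of t² − 626t + 75469 = 0.
Discriminant: 626² − 4·75469 = 391876 − 301876 = 90000; √90000 = 300.
q = (626 − 300)/2 = 163, p = (626 + 300)/2 = 463.
Check: 163 · 463 = 75469.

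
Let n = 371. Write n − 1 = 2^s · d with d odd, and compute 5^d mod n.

87

371 − 1 = 370 = 2^1 · 185, so d = 185.
5^1 ≡ 5 (mod 371)
5^2 ≡ 5^2 = 25 ≡ 25 (mod 371)
5^4 ≡ 25^2 = 625 ≡ 254 (mod 371)
5^8 ≡ 254^2 = 64516 ≡ 333 (mod 371)
5^16 ≡ 333^2 = 110889 ≡ 331 (mod 371)
5^32 ≡ 331^2 = 109561 ≡ 116 (mod 371)
5^64 ≡ 116^2 = 13456 ≡ 100 (mod 371)
5^128 ≡ 100^2 = 10000 ≡ 354 (mod 371)
185 = 128 + 32 + 16 + 8 + 1 in binary powers of 2.
So 5^185 ≡ 354 · 116 · 331 · 333 · 5 ≡ 87 (mod 371).
Squaring chain: 87; never reaches −1, so base 5 is a Miller–Rabin witness that 371 is composite.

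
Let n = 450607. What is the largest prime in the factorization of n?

89

450607 = 61 · 7387
7387 = 83 · 89
89 is prime.
So 450607 = 61 · 83 · 89; the largest prime factor is 89.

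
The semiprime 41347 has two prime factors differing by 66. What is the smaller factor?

173

Since p = q + 66, we have 41347 = q(q + 66), so q² + 66q − 41347 = 0.
Discriminant: 66² + 4·41347 = 4356 + 165388 = 169744; √169744 = 412.
q = (−66 + 412)/2 = 173, and p = q + 66 = 239.
Check: 173 · 239 = 41347.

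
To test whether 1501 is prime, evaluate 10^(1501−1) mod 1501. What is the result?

144

10^1 ≡ 10 (mod 1501)
10^2 ≡ 10^2 = 100 ≡ 100 (mod 1501)
10^4 ≡ 100^2 = 10000 ≡ 994 (mod 1501)
10^8 ≡ 994^2 = 988036 ≡ 378 (mod 1501)
10^16 ≡ 378^2 = 142884 ≡ 289 (mod 1501)
10^32 ≡ 289^2 = 83521 ≡ 966 (mod 1501)
10^64 ≡ 966^2 = 933156 ≡ 1035 (mod 1501)
10^128 ≡ 1035^2 = 1071225 ≡ 1012 (mod 1501)
10^256 ≡ 1012^2 = 1024144 ≡ 462 (mod 1501)
10^512 ≡ 462^2 = 213444 ≡ 302 (mod 1501)
10^1024 ≡ 302^2 = 91204 ≡ 1144 (mod 1501)
1500 = 1024 + 256 + 128 + 64 + 16 + 8 + 4 in binary powers of 2.
So 10^1500 ≡ 1144 · 462 · 1012 · 1035 · 289 · 378 · 994 ≡ 144 (mod 1501).
Since 144 ≠ 1, base 10 is a Fermat witness: 1501 is composite.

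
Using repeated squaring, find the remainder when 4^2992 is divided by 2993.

1205

4^1 ≡ 4 (mod 2993)
4^2 ≡ 4^2 = 16 ≡ 16 (mod 2993)
4^4 ≡ 16^2 = 256 ≡ 256 (mod 2993)
4^8 ≡ 256^2 = 65536 ≡ 2683 (mod 2993)
4^16 ≡ 2683^2 = 7198489 ≡ 324 (mod 2993)
4^32 ≡ 324^2 = 104976 ≡ 221 (mod 2993)
4^64 ≡ 221^2 = 48841 ≡ 953 (mod 2993)
4^128 ≡ 953^2 = 908209 ≡ 1330 (mod 2993)
4^256 ≡ 1330^2 = 1768900 ≡ 37 (mod 2993)
4^512 ≡ 37^2 = 1369 ≡ 1369 (mod 2993)
4^1024 ≡ 1369^2 = 1874161 ≡ 543 (mod 2993)
4^2048 ≡ 543^2 = 294849 ≡ 1535 (mod 2993)
2992 = 2048 + 512 + 256 + 128 + 32 + 16 in binary powers of 2.
So 4^2992 ≡ 1535 · 1369 · 37 · 1330 · 221 · 324 ≡ 1205 (mod 2993).
Since 1205 ≠ 1, base 4 is a Fermat witness: 2993 is composite.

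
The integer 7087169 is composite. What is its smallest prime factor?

79

7087169 is odd.
Digit sum 38, not divisible by 3.
Ends in 9: not divisible by 5.
7: 7087169 = 7·1012452 + 5
11: 7087169 = 11·644288 + 1
13: 7087169 = 13·545166 + 11
17: 7087169 = 17·416892 + 5
19: 7087169 = 19·373008 + 17
23: 7087169 = 23·308137 + 18
29: 7087169 = 29·244385 + 4
31: 7087169 = 31·228618 + 11
37: 7087169 = 37·191545 + 4
41: 7087169 = 41·172857 + 32
43: 7087169 = 43·164817 + 38
47: 7087169 = 47·150790 + 39
53: 7087169 = 53·133720 + 9
59: 7087169 = 59·120121 + 30
61: 7087169 = 61·116183 + 6
67: 7087169 = 67·105778 + 43
71: 7087169 = 71·99819 + 20
73: 7087169 = 73·97084 + 37
79: 7087169 = 79·89711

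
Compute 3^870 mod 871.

131

3^1 ≡ 3 (mod 871)
3^2 ≡ 3^2 = 9 ≡ 9 (mod 871)
3^4 ≡ 9^2 = 81 ≡ 81 (mod 871)
3^8 ≡ 81^2 = 6561 ≡ 464 (mod 871)
3^16 ≡ 464^2 = 215296 ≡ 159 (mod 871)
3^32 ≡ 159^2 = 25281 ≡ 22 (mod 871)
3^64 ≡ 22^2 = 484 ≡ 484 (mod 871)
3^128 ≡ 484^2 = 234256 ≡ 828 (mod 871)
3^256 ≡ 828^2 = 685584 ≡ 107 (mod 871)
3^512 ≡ 107^2 = 11449 ≡ 126 (mod 871)
870 = 512 + 256 + 64 + 32 + 4 + 2 in binary powers of 2.
So 3^870 ≡ 126 · 107 · 484 · 22 · 81 · 9 ≡ 131 (mod 871).
Since 131 ≠ 1, base 3 is a Fermat witness: 871 is composite.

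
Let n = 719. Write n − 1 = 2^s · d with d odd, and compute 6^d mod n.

719 − 1 = 718 = 2^1 · 359, so d = 359.
6^1 ≡ 6 (mod 719)
6^2 ≡ 6^2 = 36 ≡ 36 (mod 719)
6^4 ≡ 36^2 = 1296 ≡ 577 (mod 719)
6^8 ≡ 577^2 = 332929 ≡ 32 (mod 719)
6^16 ≡ 32^2 = 1024 ≡ 305 (mod 719)
6^32 ≡ 305^2 = 93025 ≡ 274 (mod 719)
6^64 ≡ 274^2 = 75076 ≡ 300 (mod 719)
6^128 ≡ 300^2 = 90000 ≡ 125 (mod 719)
6^256 ≡ 125^2 = 15625 ≡ 526 (mod 719)
359 = 256 + 64 + 32 + 4 + 2 + 1 in binary powers of 2.
So 6^359 ≡ 526 · 300 · 274 · 577 · 36 · 6 ≡ 1 (mod 719).
Since 6^d ≡ 1 (mod 719), base 6 does not prove 719 composite.

1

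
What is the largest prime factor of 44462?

47

44462 = 2 · 22231
22231 = 11 · 2021
2021 = 43 · 47
47 is prime.
So 44462 = 2 · 11 · 43 · 47; the largest prime factor is 47.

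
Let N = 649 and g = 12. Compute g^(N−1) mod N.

12^1 ≡ 12 (mod 649)
12^2 ≡ 12^2 = 144 ≡ 144 (mod 649)
12^4 ≡ 144^2 = 20736 ≡ 617 (mod 649)
12^8 ≡ 617^2 = 380689 ≡ 375 (mod 649)
12^16 ≡ 375^2 = 140625 ≡ 441 (mod 649)
12^32 ≡ 441^2 = 194481 ≡ 430 (mod 649)
12^64 ≡ 430^2 = 184900 ≡ 584 (mod 649)
12^128 ≡ 584^2 = 341056 ≡ 331 (mod 649)
12^256 ≡ 331^2 = 109561 ≡ 529 (mod 649)
12^512 ≡ 529^2 = 279841 ≡ 122 (mod 649)
648 = 512 + 128 + 8 in binary powers of 2.
So 12^648 ≡ 122 · 331 · 375 ≡ 133 (mod 649).
Since 133 ≠ 1, base 12 is a Fermat witness: 649 is composite.

133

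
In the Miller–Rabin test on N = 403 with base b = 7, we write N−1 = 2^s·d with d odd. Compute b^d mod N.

403 − 1 = 402 = 2^1 · 201, so d = 201.
7^1 ≡ 7 (mod 403)
7^2 ≡ 7^2 = 49 ≡ 49 (mod 403)
7^4 ≡ 49^2 = 2401 ≡ 386 (mod 403)
7^8 ≡ 386^2 = 148996 ≡ 289 (mod 403)
7^16 ≡ 289^2 = 83521 ≡ 100 (mod 403)
7^32 ≡ 100^2 = 10000 ≡ 328 (mod 403)
7^64 ≡ 328^2 = 107584 ≡ 386 (mod 403)
7^128 ≡ 386^2 = 148996 ≡ 289 (mod 403)
201 = 128 + 64 + 8 + 1 in binary powers of 2.
So 7^201 ≡ 289 · 386 · 289 · 7 ≡ 190 (mod 403).
Squaring chain: 190; never reaches −1, so base 7 is a Miller–Rabin witness that 403 is composite.

190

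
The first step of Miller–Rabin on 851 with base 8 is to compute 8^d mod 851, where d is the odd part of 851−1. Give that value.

541

851 − 1 = 850 = 2^1 · 425, so d = 425.
8^1 ≡ 8 (mod 851)
8^2 ≡ 8^2 = 64 ≡ 64 (mod 851)
8^4 ≡ 64^2 = 4096 ≡ 692 (mod 851)
8^8 ≡ 692^2 = 478864 ≡ 602 (mod 851)
8^16 ≡ 602^2 = 362404 ≡ 729 (mod 851)
8^32 ≡ 729^2 = 531441 ≡ 417 (mod 851)
8^64 ≡ 417^2 = 173889 ≡ 285 (mod 851)
8^128 ≡ 285^2 = 81225 ≡ 380 (mod 851)
8^256 ≡ 380^2 = 144400 ≡ 581 (mod 851)
425 = 256 + 128 + 32 + 8 + 1 in binary powers of 2.
So 8^425 ≡ 581 · 380 · 417 · 602 · 8 ≡ 541 (mod 851).
Squaring chain: 541; never reaches −1, so base 8 is a Miller–Rabin witness that 851 is composite.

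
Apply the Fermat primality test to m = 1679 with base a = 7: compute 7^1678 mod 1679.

441

7^1 ≡ 7 (mod 1679)
7^2 ≡ 7^2 = 49 ≡ 49 (mod 1679)
7^4 ≡ 49^2 = 2401 ≡ 722 (mod 1679)
7^8 ≡ 722^2 = 521284 ≡ 794 (mod 1679)
7^16 ≡ 794^2 = 630436 ≡ 811 (mod 1679)
7^32 ≡ 811^2 = 657721 ≡ 1232 (mod 1679)
7^64 ≡ 1232^2 = 1517824 ≡ 8 (mod 1679)
7^128 ≡ 8^2 = 64 ≡ 64 (mod 1679)
7^256 ≡ 64^2 = 4096 ≡ 738 (mod 1679)
7^512 ≡ 738^2 = 544644 ≡ 648 (mod 1679)
7^1024 ≡ 648^2 = 419904 ≡ 154 (mod 1679)
1678 = 1024 + 512 + 128 + 8 + 4 + 2 in binary powers of 2.
So 7^1678 ≡ 154 · 648 · 64 · 794 · 722 · 49 ≡ 441 (mod 1679).
Since 441 ≠ 1, base 7 is a Fermat witness: 1679 is composite.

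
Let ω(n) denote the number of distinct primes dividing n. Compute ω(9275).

9275 = 5^2 · 371
371 = 7 · 53
9275 = 5^2 · 7 · 53, which has 3 distinct prime factors.

3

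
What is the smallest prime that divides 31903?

31903 is odd.
Digit sum 16, not divisible by 3.
Ends in 3: not divisible by 5.
7: 31903 = 7·4557 + 4
11: 31903 = 11·2900 + 3
13: 31903 = 13·2454 + 1
17: 31903 = 17·1876 + 11
19: 31903 = 19·1679 + 2
23: 31903 = 23·1387 + 2
29: 31903 = 29·1100 + 3
31: 31903 = 31·1029 + 4
37: 31903 = 37·862 + 9
41: 31903 = 41·778 + 5
43: 31903 = 43·741 + 40
47: 31903 = 47·678 + 37
53: 31903 = 53·601 + 50
59: 31903 = 59·540 + 43
61: 31903 = 61·523

61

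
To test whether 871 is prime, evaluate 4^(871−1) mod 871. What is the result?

14

4^1 ≡ 4 (mod 871)
4^2 ≡ 4^2 = 16 ≡ 16 (mod 871)
4^4 ≡ 16^2 = 256 ≡ 256 (mod 871)
4^8 ≡ 256^2 = 65536 ≡ 211 (mod 871)
4^16 ≡ 211^2 = 44521 ≡ 100 (mod 871)
4^32 ≡ 100^2 = 10000 ≡ 419 (mod 871)
4^64 ≡ 419^2 = 175561 ≡ 490 (mod 871)
4^128 ≡ 490^2 = 240100 ≡ 575 (mod 871)
4^256 ≡ 575^2 = 330625 ≡ 516 (mod 871)
4^512 ≡ 516^2 = 266256 ≡ 601 (mod 871)
870 = 512 + 256 + 64 + 32 + 4 + 2 in binary powers of 2.
So 4^870 ≡ 601 · 516 · 490 · 419 · 256 · 16 ≡ 14 (mod 871).
Since 14 ≠ 1, base 4 is a Fermat witness: 871 is composite.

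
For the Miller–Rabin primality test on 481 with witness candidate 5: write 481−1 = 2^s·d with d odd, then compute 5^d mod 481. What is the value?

481 − 1 = 480 = 2^5 · 15, so d = 15.
5^1 ≡ 5 (mod 481)
5^2 ≡ 5^2 = 25 ≡ 25 (mod 481)
5^4 ≡ 25^2 = 625 ≡ 144 (mod 481)
5^8 ≡ 144^2 = 20736 ≡ 53 (mod 481)
15 = 8 + 4 + 2 + 1 in binary powers of 2.
So 5^15 ≡ 53 · 144 · 25 · 5 ≡ 177 (mod 481).
Squaring chain: 177 → 64 → 248 → 417 → 248; never reaches −1, so base 5 is a Miller–Rabin witness that 481 is composite.

177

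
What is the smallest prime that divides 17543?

17543 is odd.
Digit sum 20, not divisible by 3.
Ends in 3: not divisible by 5.
7: 17543 = 7·2506 + 1
11: 17543 = 11·1594 + 9
13: 17543 = 13·1349 + 6
17: 17543 = 17·1031 + 16
19: 17543 = 19·923 + 6
23: 17543 = 23·762 + 17
29: 17543 = 29·604 + 27
31: 17543 = 31·565 + 28
37: 17543 = 37·474 + 5
41: 17543 = 41·427 + 36
43: 17543 = 43·407 + 42
47: 17543 = 47·373 + 12
53: 17543 = 53·331

53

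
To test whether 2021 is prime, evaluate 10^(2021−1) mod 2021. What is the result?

10^1 ≡ 10 (mod 2021)
10^2 ≡ 10^2 = 100 ≡ 100 (mod 2021)
10^4 ≡ 100^2 = 10000 ≡ 1916 (mod 2021)
10^8 ≡ 1916^2 = 3671056 ≡ 920 (mod 2021)
10^16 ≡ 920^2 = 846400 ≡ 1622 (mod 2021)
10^32 ≡ 1622^2 = 2630884 ≡ 1563 (mod 2021)
10^64 ≡ 1563^2 = 2442969 ≡ 1601 (mod 2021)
10^128 ≡ 1601^2 = 2563201 ≡ 573 (mod 2021)
10^256 ≡ 573^2 = 328329 ≡ 927 (mod 2021)
10^512 ≡ 927^2 = 859329 ≡ 404 (mod 2021)
10^1024 ≡ 404^2 = 163216 ≡ 1536 (mod 2021)
2020 = 1024 + 512 + 256 + 128 + 64 + 32 + 4 in binary powers of 2.
So 10^2020 ≡ 1536 · 404 · 927 · 573 · 1601 · 1563 · 1916 ≡ 1615 (mod 2021).
Since 1615 ≠ 1, base 10 is a Fermat witness: 2021 is composite.

1615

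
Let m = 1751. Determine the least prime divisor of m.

1751 is odd.
Digit sum 14, not divisible by 3.
Ends in 1: not divisible by 5.
7: 1751 = 7·250 + 1
11: 1751 = 11·159 + 2
13: 1751 = 13·134 + 9
17: 1751 = 17·103

17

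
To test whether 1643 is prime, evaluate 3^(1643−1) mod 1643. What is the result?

3^1 ≡ 3 (mod 1643)
3^2 ≡ 3^2 = 9 ≡ 9 (mod 1643)
3^4 ≡ 9^2 = 81 ≡ 81 (mod 1643)
3^8 ≡ 81^2 = 6561 ≡ 1632 (mod 1643)
3^16 ≡ 1632^2 = 2663424 ≡ 121 (mod 1643)
3^32 ≡ 121^2 = 14641 ≡ 1497 (mod 1643)
3^64 ≡ 1497^2 = 2241009 ≡ 1600 (mod 1643)
3^128 ≡ 1600^2 = 2560000 ≡ 206 (mod 1643)
3^256 ≡ 206^2 = 42436 ≡ 1361 (mod 1643)
3^512 ≡ 1361^2 = 1852321 ≡ 660 (mod 1643)
3^1024 ≡ 660^2 = 435600 ≡ 205 (mod 1643)
1642 = 1024 + 512 + 64 + 32 + 8 + 2 in binary powers of 2.
So 3^1642 ≡ 205 · 660 · 1600 · 1497 · 1632 · 9 ≡ 820 (mod 1643).
Since 820 ≠ 1, base 3 is a Fermat witness: 1643 is composite.

820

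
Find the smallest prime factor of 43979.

43979 is odd.
Digit sum 32, not divisible by 3.
Ends in 9: not divisible by 5.
7: 43979 = 7·6282 + 5
11: 43979 = 11·3998 + 1
13: 43979 = 13·3383

13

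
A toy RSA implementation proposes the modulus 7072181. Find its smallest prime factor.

7072181 is odd.
Digit sum 26, not divisible by 3.
Ends in 1: not divisible by 5.
7: 7072181 = 7·1010311 + 4
11: 7072181 = 11·642925 + 6
13: 7072181 = 13·544013 + 12
17: 7072181 = 17·416010 + 11
19: 7072181 = 19·372220 + 1
23: 7072181 = 23·307486 + 3
29: 7072181 = 29·243868 + 9
31: 7072181 = 31·228134 + 27
37: 7072181 = 37·191140 + 1
41: 7072181 = 41·172492 + 9
43: 7072181 = 43·164469 + 14
47: 7072181 = 47·150471 + 44
53: 7072181 = 53·133437 + 20
59: 7072181 = 59·119867 + 28
61: 7072181 = 61·115937 + 24
67: 7072181 = 67·105554 + 63
71: 7072181 = 71·99608 + 13
73: 7072181 = 73·96879 + 14
79: 7072181 = 79·89521 + 22
83: 7072181 = 83·85207

83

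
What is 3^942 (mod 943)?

278

3^1 ≡ 3 (mod 943)
3^2 ≡ 3^2 = 9 ≡ 9 (mod 943)
3^4 ≡ 9^2 = 81 ≡ 81 (mod 943)
3^8 ≡ 81^2 = 6561 ≡ 903 (mod 943)
3^16 ≡ 903^2 = 815409 ≡ 657 (mod 943)
3^32 ≡ 657^2 = 431649 ≡ 698 (mod 943)
3^64 ≡ 698^2 = 487204 ≡ 616 (mod 943)
3^128 ≡ 616^2 = 379456 ≡ 370 (mod 943)
3^256 ≡ 370^2 = 136900 ≡ 165 (mod 943)
3^512 ≡ 165^2 = 27225 ≡ 821 (mod 943)
942 = 512 + 256 + 128 + 32 + 8 + 4 + 2 in binary powers of 2.
So 3^942 ≡ 821 · 165 · 370 · 698 · 903 · 81 · 9 ≡ 278 (mod 943).
Since 278 ≠ 1, base 3 is a Fermat witness: 943 is composite.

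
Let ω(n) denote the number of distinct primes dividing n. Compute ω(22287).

22287 = 3 · 7429
7429 = 17 · 437
437 = 19 · 23
22287 = 3 · 17 · 19 · 23, which has 4 distinct prime factors.

4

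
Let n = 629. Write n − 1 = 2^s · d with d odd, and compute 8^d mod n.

629 − 1 = 628 = 2^2 · 157, so d = 157.
8^1 ≡ 8 (mod 629)
8^2 ≡ 8^2 = 64 ≡ 64 (mod 629)
8^4 ≡ 64^2 = 4096 ≡ 322 (mod 629)
8^8 ≡ 322^2 = 103684 ≡ 528 (mod 629)
8^16 ≡ 528^2 = 278784 ≡ 137 (mod 629)
8^32 ≡ 137^2 = 18769 ≡ 528 (mod 629)
8^64 ≡ 528^2 = 278784 ≡ 137 (mod 629)
8^128 ≡ 137^2 = 18769 ≡ 528 (mod 629)
157 = 128 + 16 + 8 + 4 + 1 in binary powers of 2.
So 8^157 ≡ 528 · 137 · 528 · 322 · 8 ≡ 230 (mod 629).
Squaring chain: 230 → 64; never reaches −1, so base 8 is a Miller–Rabin witness that 629 is composite.

230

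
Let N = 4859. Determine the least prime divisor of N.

43

4859 is odd.
Digit sum 26, not divisible by 3.
Ends in 9: not divisible by 5.
7: 4859 = 7·694 + 1
11: 4859 = 11·441 + 8
13: 4859 = 13·373 + 10
17: 4859 = 17·285 + 14
19: 4859 = 19·255 + 14
23: 4859 = 23·211 + 6
29: 4859 = 29·167 + 16
31: 4859 = 31·156 + 23
37: 4859 = 37·131 + 12
41: 4859 = 41·118 + 21
43: 4859 = 43·113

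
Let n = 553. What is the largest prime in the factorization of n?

79

553 = 7 · 79
79 is prime.
So 553 = 7 · 79; the largest prime factor is 79.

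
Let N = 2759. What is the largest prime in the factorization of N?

89

2759 = 31 · 89
89 is prime.
So 2759 = 31 · 89; the largest prime factor is 89.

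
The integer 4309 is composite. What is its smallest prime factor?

4309 is odd.
Digit sum 16, not divisible by 3.
Ends in 9: not divisible by 5.
7: 4309 = 7·615 + 4
11: 4309 = 11·391 + 8
13: 4309 = 13·331 + 6
17: 4309 = 17·253 + 8
19: 4309 = 19·226 + 15
23: 4309 = 23·187 + 8
29: 4309 = 29·148 + 17
31: 4309 = 31·139

31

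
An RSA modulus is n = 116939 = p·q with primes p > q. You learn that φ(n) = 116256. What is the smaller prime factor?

φ(n) = (p−1)(q−1) = n − (p+q) + 1, so p + q = 116939 − 116256 + 1 = 684.
p and q are the roots of t² − 684t + 116939 = 0.
Discriminant: 684² − 4·116939 = 467856 − 467756 = 100; √100 = 10.
q = (684 − 10)/2 = 337, p = (684 + 10)/2 = 347.
Check: 337 · 347 = 116939.

337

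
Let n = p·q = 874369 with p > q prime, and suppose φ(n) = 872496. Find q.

877

φ(n) = (p−1)(q−1) = n − (p+q) + 1, so p + q = 874369 − 872496 + 1 = 1874.
p and q are the roots of t² − 1874t + 874369 = 0.
Discriminant: 1874² − 4·874369 = 3511876 − 3497476 = 14400; √14400 = 120.
q = (1874 − 120)/2 = 877, p = (1874 + 120)/2 = 997.
Check: 877 · 997 = 874369.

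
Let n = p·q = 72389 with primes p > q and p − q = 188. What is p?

379

Since p = q + 188, we have 72389 = q(q + 188), so q² + 188q − 72389 = 0.
Discriminant: 188² + 4·72389 = 35344 + 289556 = 324900; √324900 = 570.
q = (−188 + 570)/2 = 191, and p = q + 188 = 379.
Check: 191 · 379 = 72389.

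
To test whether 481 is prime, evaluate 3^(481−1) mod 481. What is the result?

417

3^1 ≡ 3 (mod 481)
3^2 ≡ 3^2 = 9 ≡ 9 (mod 481)
3^4 ≡ 9^2 = 81 ≡ 81 (mod 481)
3^8 ≡ 81^2 = 6561 ≡ 308 (mod 481)
3^16 ≡ 308^2 = 94864 ≡ 107 (mod 481)
3^32 ≡ 107^2 = 11449 ≡ 386 (mod 481)
3^64 ≡ 386^2 = 148996 ≡ 367 (mod 481)
3^128 ≡ 367^2 = 134689 ≡ 9 (mod 481)
3^256 ≡ 9^2 = 81 ≡ 81 (mod 481)
480 = 256 + 128 + 64 + 32 in binary powers of 2.
So 3^480 ≡ 81 · 9 · 367 · 386 ≡ 417 (mod 481).
Since 417 ≠ 1, base 3 is a Fermat witness: 481 is composite.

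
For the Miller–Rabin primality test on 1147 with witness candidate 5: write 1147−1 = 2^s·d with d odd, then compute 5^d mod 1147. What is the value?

1147 − 1 = 1146 = 2^1 · 573, so d = 573.
5^1 ≡ 5 (mod 1147)
5^2 ≡ 5^2 = 25 ≡ 25 (mod 1147)
5^4 ≡ 25^2 = 625 ≡ 625 (mod 1147)
5^8 ≡ 625^2 = 390625 ≡ 645 (mod 1147)
5^16 ≡ 645^2 = 416025 ≡ 811 (mod 1147)
5^32 ≡ 811^2 = 657721 ≡ 490 (mod 1147)
5^64 ≡ 490^2 = 240100 ≡ 377 (mod 1147)
5^128 ≡ 377^2 = 142129 ≡ 1048 (mod 1147)
5^256 ≡ 1048^2 = 1098304 ≡ 625 (mod 1147)
5^512 ≡ 625^2 = 390625 ≡ 645 (mod 1147)
573 = 512 + 32 + 16 + 8 + 4 + 1 in binary powers of 2.
So 5^573 ≡ 645 · 490 · 811 · 645 · 625 · 5 ≡ 156 (mod 1147).
Squaring chain: 156; never reaches −1, so base 5 is a Miller–Rabin witness that 1147 is composite.

156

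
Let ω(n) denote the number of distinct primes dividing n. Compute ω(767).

767 = 13 · 59
767 = 13 · 59, which has 2 distinct prime factors.

2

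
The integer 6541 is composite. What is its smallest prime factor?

31

6541 is odd.
Digit sum 16, not divisible by 3.
Ends in 1: not divisible by 5.
7: 6541 = 7·934 + 3
11: 6541 = 11·594 + 7
13: 6541 = 13·503 + 2
17: 6541 = 17·384 + 13
19: 6541 = 19·344 + 5
23: 6541 = 23·284 + 9
29: 6541 = 29·225 + 16
31: 6541 = 31·211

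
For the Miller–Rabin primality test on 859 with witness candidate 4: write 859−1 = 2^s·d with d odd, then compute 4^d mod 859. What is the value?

1

859 − 1 = 858 = 2^1 · 429, so d = 429.
4^1 ≡ 4 (mod 859)
4^2 ≡ 4^2 = 16 ≡ 16 (mod 859)
4^4 ≡ 16^2 = 256 ≡ 256 (mod 859)
4^8 ≡ 256^2 = 65536 ≡ 252 (mod 859)
4^16 ≡ 252^2 = 63504 ≡ 797 (mod 859)
4^32 ≡ 797^2 = 635209 ≡ 408 (mod 859)
4^64 ≡ 408^2 = 166464 ≡ 677 (mod 859)
4^128 ≡ 677^2 = 458329 ≡ 482 (mod 859)
4^256 ≡ 482^2 = 232324 ≡ 394 (mod 859)
429 = 256 + 128 + 32 + 8 + 4 + 1 in binary powers of 2.
So 4^429 ≡ 394 · 482 · 408 · 252 · 256 · 4 ≡ 1 (mod 859).
Since 4^d ≡ 1 (mod 859), base 4 does not prove 859 composite.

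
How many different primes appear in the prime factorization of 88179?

88179 = 3 · 29393
29393 = 7 · 4199
4199 = 13 · 323
323 = 17 · 19
88179 = 3 · 7 · 13 · 17 · 19, which has 5 distinct prime factors.

5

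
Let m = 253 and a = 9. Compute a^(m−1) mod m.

202

9^1 ≡ 9 (mod 253)
9^2 ≡ 9^2 = 81 ≡ 81 (mod 253)
9^4 ≡ 81^2 = 6561 ≡ 236 (mod 253)
9^8 ≡ 236^2 = 55696 ≡ 36 (mod 253)
9^16 ≡ 36^2 = 1296 ≡ 31 (mod 253)
9^32 ≡ 31^2 = 961 ≡ 202 (mod 253)
9^64 ≡ 202^2 = 40804 ≡ 71 (mod 253)
9^128 ≡ 71^2 = 5041 ≡ 234 (mod 253)
252 = 128 + 64 + 32 + 16 + 8 + 4 in binary powers of 2.
So 9^252 ≡ 234 · 71 · 202 · 31 · 36 · 236 ≡ 202 (mod 253).
Since 202 ≠ 1, base 9 is a Fermat witness: 253 is composite.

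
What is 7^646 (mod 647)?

1

7^1 ≡ 7 (mod 647)
7^2 ≡ 7^2 = 49 ≡ 49 (mod 647)
7^4 ≡ 49^2 = 2401 ≡ 460 (mod 647)
7^8 ≡ 460^2 = 211600 ≡ 31 (mod 647)
7^16 ≡ 31^2 = 961 ≡ 314 (mod 647)
7^32 ≡ 314^2 = 98596 ≡ 252 (mod 647)
7^64 ≡ 252^2 = 63504 ≡ 98 (mod 647)
7^128 ≡ 98^2 = 9604 ≡ 546 (mod 647)
7^256 ≡ 546^2 = 298116 ≡ 496 (mod 647)
7^512 ≡ 496^2 = 246016 ≡ 156 (mod 647)
646 = 512 + 128 + 4 + 2 in binary powers of 2.
So 7^646 ≡ 156 · 546 · 460 · 49 ≡ 1 (mod 647).
Since the result is 1, base 7 gives no evidence that 647 is composite.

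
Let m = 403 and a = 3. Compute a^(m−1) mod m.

287

3^1 ≡ 3 (mod 403)
3^2 ≡ 3^2 = 9 ≡ 9 (mod 403)
3^4 ≡ 9^2 = 81 ≡ 81 (mod 403)
3^8 ≡ 81^2 = 6561 ≡ 113 (mod 403)
3^16 ≡ 113^2 = 12769 ≡ 276 (mod 403)
3^32 ≡ 276^2 = 76176 ≡ 9 (mod 403)
3^64 ≡ 9^2 = 81 ≡ 81 (mod 403)
3^128 ≡ 81^2 = 6561 ≡ 113 (mod 403)
3^256 ≡ 113^2 = 12769 ≡ 276 (mod 403)
402 = 256 + 128 + 16 + 2 in binary powers of 2.
So 3^402 ≡ 276 · 113 · 276 · 9 ≡ 287 (mod 403).
Since 287 ≠ 1, base 3 is a Fermat witness: 403 is composite.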